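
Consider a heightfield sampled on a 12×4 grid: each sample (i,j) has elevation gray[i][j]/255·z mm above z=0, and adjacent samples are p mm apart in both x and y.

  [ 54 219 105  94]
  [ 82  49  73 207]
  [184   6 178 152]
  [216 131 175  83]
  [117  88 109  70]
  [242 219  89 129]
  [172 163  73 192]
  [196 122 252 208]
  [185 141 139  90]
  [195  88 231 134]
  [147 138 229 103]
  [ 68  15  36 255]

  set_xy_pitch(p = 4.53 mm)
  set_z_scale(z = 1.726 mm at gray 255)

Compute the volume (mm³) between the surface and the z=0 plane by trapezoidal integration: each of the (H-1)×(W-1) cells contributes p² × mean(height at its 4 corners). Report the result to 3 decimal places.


632.022

height_mm = gray/255 × 1.726; cell vol = 4.53² × mean(4 corners)
unit = 4.53² × 1.726 / (4×255) = 0.0347246 mm³ per gray-sum
row 0: Σ corner-gray over 3 cells = 1329  → 46.1490
row 1: Σ corner-gray over 3 cells = 1237  → 42.9543
row 2: Σ corner-gray over 3 cells = 1615  → 56.0802
row 3: Σ corner-gray over 3 cells = 1492  → 51.8091
row 4: Σ corner-gray over 3 cells = 1568  → 54.4481
row 5: Σ corner-gray over 3 cells = 1823  → 63.3029
row 6: Σ corner-gray over 3 cells = 1988  → 69.0325
row 7: Σ corner-gray over 3 cells = 1987  → 68.9977
row 8: Σ corner-gray over 3 cells = 1802  → 62.5737
row 9: Σ corner-gray over 3 cells = 1951  → 67.7477
row 10: Σ corner-gray over 3 cells = 1409  → 48.9269
Σ rows: total corner-gray = 18201  → 632.0221 mm³


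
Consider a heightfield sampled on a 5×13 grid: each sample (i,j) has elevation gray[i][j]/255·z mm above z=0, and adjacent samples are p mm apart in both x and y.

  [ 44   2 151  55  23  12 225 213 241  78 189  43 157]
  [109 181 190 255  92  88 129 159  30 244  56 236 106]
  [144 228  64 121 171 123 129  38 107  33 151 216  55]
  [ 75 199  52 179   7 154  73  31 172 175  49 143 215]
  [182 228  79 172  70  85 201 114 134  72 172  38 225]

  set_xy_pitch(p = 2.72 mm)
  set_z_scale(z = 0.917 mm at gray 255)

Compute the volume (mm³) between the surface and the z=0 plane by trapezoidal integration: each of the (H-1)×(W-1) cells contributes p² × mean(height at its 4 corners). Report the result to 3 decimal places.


height_mm = gray/255 × 0.917; cell vol = 2.72² × mean(4 corners)
unit = 2.72² × 0.917 / (4×255) = 0.00665131 mm³ per gray-sum
row 0: Σ corner-gray over 12 cells = 6200  → 41.2381
row 1: Σ corner-gray over 12 cells = 6496  → 43.2069
row 2: Σ corner-gray over 12 cells = 5719  → 38.0388
row 3: Σ corner-gray over 12 cells = 5895  → 39.2095
Σ rows: total corner-gray = 24310  → 161.6933 mm³

161.693


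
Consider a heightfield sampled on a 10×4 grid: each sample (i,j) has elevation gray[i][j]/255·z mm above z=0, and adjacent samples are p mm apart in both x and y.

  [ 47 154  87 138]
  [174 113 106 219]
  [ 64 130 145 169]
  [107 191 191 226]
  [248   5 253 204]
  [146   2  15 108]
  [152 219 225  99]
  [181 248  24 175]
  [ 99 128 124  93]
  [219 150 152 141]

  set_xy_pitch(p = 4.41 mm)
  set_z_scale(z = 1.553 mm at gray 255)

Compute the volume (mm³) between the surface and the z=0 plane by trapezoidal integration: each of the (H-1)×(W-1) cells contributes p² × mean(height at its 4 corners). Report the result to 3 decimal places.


height_mm = gray/255 × 1.553; cell vol = 4.41² × mean(4 corners)
unit = 4.41² × 1.553 / (4×255) = 0.0296107 mm³ per gray-sum
row 0: Σ corner-gray over 3 cells = 1498  → 44.3568
row 1: Σ corner-gray over 3 cells = 1614  → 47.7916
row 2: Σ corner-gray over 3 cells = 1880  → 55.6681
row 3: Σ corner-gray over 3 cells = 2065  → 61.1461
row 4: Σ corner-gray over 3 cells = 1256  → 37.1910
row 5: Σ corner-gray over 3 cells = 1427  → 42.2544
row 6: Σ corner-gray over 3 cells = 2039  → 60.3762
row 7: Σ corner-gray over 3 cells = 1596  → 47.2587
row 8: Σ corner-gray over 3 cells = 1660  → 49.1537
Σ rows: total corner-gray = 15035  → 445.1967 mm³

445.197


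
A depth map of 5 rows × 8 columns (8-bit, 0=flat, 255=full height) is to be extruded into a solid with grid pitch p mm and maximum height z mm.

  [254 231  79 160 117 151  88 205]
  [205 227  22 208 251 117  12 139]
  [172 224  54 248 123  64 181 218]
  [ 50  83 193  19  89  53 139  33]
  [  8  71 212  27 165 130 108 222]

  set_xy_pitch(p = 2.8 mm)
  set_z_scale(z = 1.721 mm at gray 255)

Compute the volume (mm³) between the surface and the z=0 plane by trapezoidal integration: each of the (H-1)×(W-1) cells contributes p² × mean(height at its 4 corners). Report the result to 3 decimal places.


193.514

height_mm = gray/255 × 1.721; cell vol = 2.8² × mean(4 corners)
unit = 2.8² × 1.721 / (4×255) = 0.0132281 mm³ per gray-sum
row 0: Σ corner-gray over 7 cells = 4129  → 54.6187
row 1: Σ corner-gray over 7 cells = 4196  → 55.5050
row 2: Σ corner-gray over 7 cells = 3413  → 45.1474
row 3: Σ corner-gray over 7 cells = 2891  → 38.2424
Σ rows: total corner-gray = 14629  → 193.5136 mm³


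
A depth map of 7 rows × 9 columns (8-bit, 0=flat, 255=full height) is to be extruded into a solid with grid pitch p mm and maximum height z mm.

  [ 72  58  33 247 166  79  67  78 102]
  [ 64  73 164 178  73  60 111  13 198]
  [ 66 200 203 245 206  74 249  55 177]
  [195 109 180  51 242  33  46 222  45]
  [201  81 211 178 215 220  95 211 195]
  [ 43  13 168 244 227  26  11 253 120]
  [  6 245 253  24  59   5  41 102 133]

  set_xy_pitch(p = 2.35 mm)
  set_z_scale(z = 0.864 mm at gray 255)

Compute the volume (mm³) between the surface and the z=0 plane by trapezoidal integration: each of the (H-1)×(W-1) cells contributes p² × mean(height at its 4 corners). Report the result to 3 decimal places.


119.730

height_mm = gray/255 × 0.864; cell vol = 2.35² × mean(4 corners)
unit = 2.35² × 0.864 / (4×255) = 0.00467788 mm³ per gray-sum
row 0: Σ corner-gray over 8 cells = 3236  → 15.1376
row 1: Σ corner-gray over 8 cells = 4313  → 20.1757
row 2: Σ corner-gray over 8 cells = 4713  → 22.0469
row 3: Σ corner-gray over 8 cells = 4824  → 22.5661
row 4: Σ corner-gray over 8 cells = 4865  → 22.7579
row 5: Σ corner-gray over 8 cells = 3644  → 17.0462
Σ rows: total corner-gray = 25595  → 119.7304 mm³


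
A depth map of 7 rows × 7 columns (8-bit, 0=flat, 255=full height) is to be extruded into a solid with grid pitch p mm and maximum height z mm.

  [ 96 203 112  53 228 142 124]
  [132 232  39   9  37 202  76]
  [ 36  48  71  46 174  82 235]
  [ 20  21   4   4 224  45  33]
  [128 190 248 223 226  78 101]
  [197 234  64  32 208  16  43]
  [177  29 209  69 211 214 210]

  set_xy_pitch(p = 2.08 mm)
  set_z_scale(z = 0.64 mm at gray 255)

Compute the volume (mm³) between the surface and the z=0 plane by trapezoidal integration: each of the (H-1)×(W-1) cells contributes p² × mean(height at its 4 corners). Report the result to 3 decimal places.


45.000

height_mm = gray/255 × 0.64; cell vol = 2.08² × mean(4 corners)
unit = 2.08² × 0.64 / (4×255) = 0.0027146 mm³ per gray-sum
row 0: Σ corner-gray over 6 cells = 2942  → 7.9864
row 1: Σ corner-gray over 6 cells = 2359  → 6.4038
row 2: Σ corner-gray over 6 cells = 1762  → 4.7831
row 3: Σ corner-gray over 6 cells = 2808  → 7.6226
row 4: Σ corner-gray over 6 cells = 3507  → 9.5201
row 5: Σ corner-gray over 6 cells = 3199  → 8.6840
Σ rows: total corner-gray = 16577  → 45.0000 mm³


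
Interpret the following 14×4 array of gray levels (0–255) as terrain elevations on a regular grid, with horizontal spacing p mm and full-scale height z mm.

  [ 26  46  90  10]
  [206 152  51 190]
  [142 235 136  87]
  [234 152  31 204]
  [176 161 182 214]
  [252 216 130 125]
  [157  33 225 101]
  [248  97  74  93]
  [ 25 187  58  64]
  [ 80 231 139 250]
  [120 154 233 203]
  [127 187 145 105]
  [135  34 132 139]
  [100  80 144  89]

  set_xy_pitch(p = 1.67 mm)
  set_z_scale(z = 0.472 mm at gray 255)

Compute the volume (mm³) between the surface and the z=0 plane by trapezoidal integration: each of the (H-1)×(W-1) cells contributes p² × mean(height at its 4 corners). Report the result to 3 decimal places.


28.133

height_mm = gray/255 × 0.472; cell vol = 1.67² × mean(4 corners)
unit = 1.67² × 0.472 / (4×255) = 0.00129055 mm³ per gray-sum
row 0: Σ corner-gray over 3 cells = 1110  → 1.4325
row 1: Σ corner-gray over 3 cells = 1773  → 2.2881
row 2: Σ corner-gray over 3 cells = 1775  → 2.2907
row 3: Σ corner-gray over 3 cells = 1880  → 2.4262
row 4: Σ corner-gray over 3 cells = 2145  → 2.7682
row 5: Σ corner-gray over 3 cells = 1843  → 2.3785
row 6: Σ corner-gray over 3 cells = 1457  → 1.8803
row 7: Σ corner-gray over 3 cells = 1262  → 1.6287
row 8: Σ corner-gray over 3 cells = 1649  → 2.1281
row 9: Σ corner-gray over 3 cells = 2167  → 2.7966
row 10: Σ corner-gray over 3 cells = 1993  → 2.5721
row 11: Σ corner-gray over 3 cells = 1502  → 1.9384
row 12: Σ corner-gray over 3 cells = 1243  → 1.6042
Σ rows: total corner-gray = 21799  → 28.1327 mm³


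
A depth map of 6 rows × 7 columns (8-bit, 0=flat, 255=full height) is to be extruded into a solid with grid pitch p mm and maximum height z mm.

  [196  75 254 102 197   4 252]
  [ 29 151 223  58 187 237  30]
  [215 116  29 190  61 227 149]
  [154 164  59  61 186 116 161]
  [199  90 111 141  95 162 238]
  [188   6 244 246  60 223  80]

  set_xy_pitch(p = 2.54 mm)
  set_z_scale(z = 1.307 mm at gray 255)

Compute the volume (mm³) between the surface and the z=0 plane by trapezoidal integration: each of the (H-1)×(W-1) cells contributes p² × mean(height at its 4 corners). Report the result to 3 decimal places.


height_mm = gray/255 × 1.307; cell vol = 2.54² × mean(4 corners)
unit = 2.54² × 1.307 / (4×255) = 0.0082669 mm³ per gray-sum
row 0: Σ corner-gray over 6 cells = 3483  → 28.7936
row 1: Σ corner-gray over 6 cells = 3381  → 27.9504
row 2: Σ corner-gray over 6 cells = 3097  → 25.6026
row 3: Σ corner-gray over 6 cells = 3122  → 25.8093
row 4: Σ corner-gray over 6 cells = 3461  → 28.6118
Σ rows: total corner-gray = 16544  → 136.7676 mm³

136.768


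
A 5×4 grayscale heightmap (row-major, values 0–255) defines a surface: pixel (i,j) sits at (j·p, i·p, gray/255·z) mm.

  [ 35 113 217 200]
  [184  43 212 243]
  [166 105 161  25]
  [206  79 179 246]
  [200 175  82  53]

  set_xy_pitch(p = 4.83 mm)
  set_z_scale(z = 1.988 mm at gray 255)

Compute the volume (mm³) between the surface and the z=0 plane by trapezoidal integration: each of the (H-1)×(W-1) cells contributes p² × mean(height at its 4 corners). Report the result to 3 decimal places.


314.551

height_mm = gray/255 × 1.988; cell vol = 4.83² × mean(4 corners)
unit = 4.83² × 1.988 / (4×255) = 0.0454685 mm³ per gray-sum
row 0: Σ corner-gray over 3 cells = 1832  → 83.2983
row 1: Σ corner-gray over 3 cells = 1660  → 75.4777
row 2: Σ corner-gray over 3 cells = 1691  → 76.8872
row 3: Σ corner-gray over 3 cells = 1735  → 78.8878
Σ rows: total corner-gray = 6918  → 314.5510 mm³


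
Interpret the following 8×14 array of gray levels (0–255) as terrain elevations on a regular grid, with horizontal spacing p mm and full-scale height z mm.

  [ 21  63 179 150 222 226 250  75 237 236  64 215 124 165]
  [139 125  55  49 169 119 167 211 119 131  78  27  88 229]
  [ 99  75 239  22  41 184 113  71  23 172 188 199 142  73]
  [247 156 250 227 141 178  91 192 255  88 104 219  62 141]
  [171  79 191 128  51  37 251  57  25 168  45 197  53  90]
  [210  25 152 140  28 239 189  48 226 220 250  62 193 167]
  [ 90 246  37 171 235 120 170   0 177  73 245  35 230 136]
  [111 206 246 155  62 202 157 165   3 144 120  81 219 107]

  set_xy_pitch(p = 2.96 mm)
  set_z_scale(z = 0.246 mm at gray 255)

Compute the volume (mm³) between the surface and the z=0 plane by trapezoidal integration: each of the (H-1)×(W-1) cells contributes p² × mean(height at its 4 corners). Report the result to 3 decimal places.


height_mm = gray/255 × 0.246; cell vol = 2.96² × mean(4 corners)
unit = 2.96² × 0.246 / (4×255) = 0.00211309 mm³ per gray-sum
row 0: Σ corner-gray over 13 cells = 7312  → 15.4509
row 1: Σ corner-gray over 13 cells = 6154  → 13.0040
row 2: Σ corner-gray over 13 cells = 7424  → 15.6876
row 3: Σ corner-gray over 13 cells = 7139  → 15.0854
row 4: Σ corner-gray over 13 cells = 6746  → 14.2549
row 5: Σ corner-gray over 13 cells = 7625  → 16.1123
row 6: Σ corner-gray over 13 cells = 7442  → 15.7256
Σ rows: total corner-gray = 49842  → 105.3207 mm³

105.321


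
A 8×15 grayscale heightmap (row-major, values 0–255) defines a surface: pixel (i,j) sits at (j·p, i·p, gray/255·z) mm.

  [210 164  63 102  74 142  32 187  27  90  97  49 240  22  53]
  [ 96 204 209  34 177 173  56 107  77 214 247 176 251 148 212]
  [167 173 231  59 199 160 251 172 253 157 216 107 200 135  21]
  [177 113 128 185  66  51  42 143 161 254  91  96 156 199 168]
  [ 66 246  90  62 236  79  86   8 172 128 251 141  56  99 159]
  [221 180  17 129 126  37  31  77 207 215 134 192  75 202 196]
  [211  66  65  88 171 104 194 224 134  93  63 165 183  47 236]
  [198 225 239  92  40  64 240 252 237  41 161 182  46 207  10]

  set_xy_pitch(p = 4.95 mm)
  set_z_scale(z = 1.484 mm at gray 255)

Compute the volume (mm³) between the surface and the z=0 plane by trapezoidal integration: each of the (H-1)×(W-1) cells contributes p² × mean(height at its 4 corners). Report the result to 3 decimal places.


height_mm = gray/255 × 1.484; cell vol = 4.95² × mean(4 corners)
unit = 4.95² × 1.484 / (4×255) = 0.0356487 mm³ per gray-sum
row 0: Σ corner-gray over 14 cells = 7295  → 260.0575
row 1: Σ corner-gray over 14 cells = 9268  → 330.3925
row 2: Σ corner-gray over 14 cells = 8529  → 304.0481
row 3: Σ corner-gray over 14 cells = 7248  → 258.3820
row 4: Σ corner-gray over 14 cells = 7194  → 256.4570
row 5: Σ corner-gray over 14 cells = 7302  → 260.3071
row 6: Σ corner-gray over 14 cells = 7901  → 281.6607
Σ rows: total corner-gray = 54737  → 1951.3048 mm³

1951.305


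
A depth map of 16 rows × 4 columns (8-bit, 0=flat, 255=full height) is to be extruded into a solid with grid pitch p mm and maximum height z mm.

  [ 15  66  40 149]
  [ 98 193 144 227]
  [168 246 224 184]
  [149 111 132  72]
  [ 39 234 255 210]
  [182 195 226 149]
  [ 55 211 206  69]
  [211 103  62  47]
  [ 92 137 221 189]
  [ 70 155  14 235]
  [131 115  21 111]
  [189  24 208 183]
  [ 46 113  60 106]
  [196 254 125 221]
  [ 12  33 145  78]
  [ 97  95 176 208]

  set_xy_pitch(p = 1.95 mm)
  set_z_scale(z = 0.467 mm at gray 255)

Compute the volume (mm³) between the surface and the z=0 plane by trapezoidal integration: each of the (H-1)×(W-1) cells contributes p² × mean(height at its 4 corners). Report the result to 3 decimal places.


height_mm = gray/255 × 0.467; cell vol = 1.95² × mean(4 corners)
unit = 1.95² × 0.467 / (4×255) = 0.00174095 mm³ per gray-sum
row 0: Σ corner-gray over 3 cells = 1375  → 2.3938
row 1: Σ corner-gray over 3 cells = 2291  → 3.9885
row 2: Σ corner-gray over 3 cells = 1999  → 3.4802
row 3: Σ corner-gray over 3 cells = 1934  → 3.3670
row 4: Σ corner-gray over 3 cells = 2400  → 4.1783
row 5: Σ corner-gray over 3 cells = 2131  → 3.7100
row 6: Σ corner-gray over 3 cells = 1546  → 2.6915
row 7: Σ corner-gray over 3 cells = 1585  → 2.7594
row 8: Σ corner-gray over 3 cells = 1640  → 2.8552
row 9: Σ corner-gray over 3 cells = 1157  → 2.0143
row 10: Σ corner-gray over 3 cells = 1350  → 2.3503
row 11: Σ corner-gray over 3 cells = 1334  → 2.3224
row 12: Σ corner-gray over 3 cells = 1673  → 2.9126
row 13: Σ corner-gray over 3 cells = 1621  → 2.8221
row 14: Σ corner-gray over 3 cells = 1293  → 2.2510
Σ rows: total corner-gray = 25329  → 44.0965 mm³

44.096


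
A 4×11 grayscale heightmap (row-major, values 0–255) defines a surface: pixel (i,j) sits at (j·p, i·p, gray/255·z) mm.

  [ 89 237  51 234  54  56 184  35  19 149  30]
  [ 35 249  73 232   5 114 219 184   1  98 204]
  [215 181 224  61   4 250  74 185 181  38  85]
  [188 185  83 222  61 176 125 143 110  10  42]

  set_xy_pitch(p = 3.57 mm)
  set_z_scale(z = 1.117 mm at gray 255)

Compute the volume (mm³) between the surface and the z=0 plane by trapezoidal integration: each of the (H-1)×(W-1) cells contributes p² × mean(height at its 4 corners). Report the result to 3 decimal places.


height_mm = gray/255 × 1.117; cell vol = 3.57² × mean(4 corners)
unit = 3.57² × 1.117 / (4×255) = 0.0139569 mm³ per gray-sum
row 0: Σ corner-gray over 10 cells = 4746  → 66.2395
row 1: Σ corner-gray over 10 cells = 5285  → 73.7623
row 2: Σ corner-gray over 10 cells = 5156  → 71.9619
Σ rows: total corner-gray = 15187  → 211.9637 mm³

211.964


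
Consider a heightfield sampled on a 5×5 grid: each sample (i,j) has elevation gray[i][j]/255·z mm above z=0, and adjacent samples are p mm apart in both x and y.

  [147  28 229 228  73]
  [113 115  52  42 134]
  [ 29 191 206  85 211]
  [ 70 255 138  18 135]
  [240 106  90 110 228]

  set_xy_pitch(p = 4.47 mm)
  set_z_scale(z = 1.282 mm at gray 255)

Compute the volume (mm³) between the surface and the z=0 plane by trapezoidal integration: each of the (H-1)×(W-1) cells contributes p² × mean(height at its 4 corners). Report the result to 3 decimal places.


202.463

height_mm = gray/255 × 1.282; cell vol = 4.47² × mean(4 corners)
unit = 4.47² × 1.282 / (4×255) = 0.0251132 mm³ per gray-sum
row 0: Σ corner-gray over 4 cells = 1855  → 46.5851
row 1: Σ corner-gray over 4 cells = 1869  → 46.9367
row 2: Σ corner-gray over 4 cells = 2231  → 56.0277
row 3: Σ corner-gray over 4 cells = 2107  → 52.9136
Σ rows: total corner-gray = 8062  → 202.4630 mm³


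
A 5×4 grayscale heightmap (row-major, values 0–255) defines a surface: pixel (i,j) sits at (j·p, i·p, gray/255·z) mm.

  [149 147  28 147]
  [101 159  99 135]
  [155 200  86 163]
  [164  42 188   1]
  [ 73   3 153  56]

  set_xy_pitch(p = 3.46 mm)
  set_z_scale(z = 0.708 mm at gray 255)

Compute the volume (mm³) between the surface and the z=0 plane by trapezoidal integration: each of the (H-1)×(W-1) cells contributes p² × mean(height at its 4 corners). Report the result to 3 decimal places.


height_mm = gray/255 × 0.708; cell vol = 3.46² × mean(4 corners)
unit = 3.46² × 0.708 / (4×255) = 0.0083097 mm³ per gray-sum
row 0: Σ corner-gray over 3 cells = 1398  → 11.6170
row 1: Σ corner-gray over 3 cells = 1642  → 13.6445
row 2: Σ corner-gray over 3 cells = 1515  → 12.5892
row 3: Σ corner-gray over 3 cells = 1066  → 8.8581
Σ rows: total corner-gray = 5621  → 46.7088 mm³

46.709


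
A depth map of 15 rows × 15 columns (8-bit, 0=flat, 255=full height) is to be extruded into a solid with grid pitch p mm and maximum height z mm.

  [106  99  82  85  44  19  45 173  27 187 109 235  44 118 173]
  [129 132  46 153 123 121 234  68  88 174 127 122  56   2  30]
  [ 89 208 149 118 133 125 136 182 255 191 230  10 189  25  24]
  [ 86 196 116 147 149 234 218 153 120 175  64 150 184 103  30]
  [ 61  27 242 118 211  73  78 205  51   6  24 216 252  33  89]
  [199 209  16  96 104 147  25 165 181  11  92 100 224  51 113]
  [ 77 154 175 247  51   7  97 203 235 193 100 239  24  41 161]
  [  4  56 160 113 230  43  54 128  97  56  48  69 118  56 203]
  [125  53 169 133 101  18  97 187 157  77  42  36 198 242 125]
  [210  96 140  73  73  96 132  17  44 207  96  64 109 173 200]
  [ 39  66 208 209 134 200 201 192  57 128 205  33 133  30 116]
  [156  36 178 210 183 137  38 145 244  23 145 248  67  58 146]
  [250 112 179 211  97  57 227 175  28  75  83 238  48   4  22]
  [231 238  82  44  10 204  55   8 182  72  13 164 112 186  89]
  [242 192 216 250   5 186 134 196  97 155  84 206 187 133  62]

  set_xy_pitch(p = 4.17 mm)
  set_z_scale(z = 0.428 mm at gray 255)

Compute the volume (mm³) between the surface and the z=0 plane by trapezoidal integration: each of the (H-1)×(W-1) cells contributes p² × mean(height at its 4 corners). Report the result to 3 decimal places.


height_mm = gray/255 × 0.428; cell vol = 4.17² × mean(4 corners)
unit = 4.17² × 0.428 / (4×255) = 0.00729652 mm³ per gray-sum
row 0: Σ corner-gray over 14 cells = 5864  → 42.7868
row 1: Σ corner-gray over 14 cells = 7066  → 51.5572
row 2: Σ corner-gray over 14 cells = 8149  → 59.4593
row 3: Σ corner-gray over 14 cells = 7356  → 53.6732
row 4: Σ corner-gray over 14 cells = 6376  → 46.5226
row 5: Σ corner-gray over 14 cells = 6924  → 50.5211
row 6: Σ corner-gray over 14 cells = 6433  → 46.9385
row 7: Σ corner-gray over 14 cells = 5933  → 43.2902
row 8: Σ corner-gray over 14 cells = 6320  → 46.1140
row 9: Σ corner-gray over 14 cells = 6797  → 49.5944
row 10: Σ corner-gray over 14 cells = 7473  → 54.5269
row 11: Σ corner-gray over 14 cells = 7066  → 51.5572
row 12: Σ corner-gray over 14 cells = 6400  → 46.6977
row 13: Σ corner-gray over 14 cells = 7446  → 54.3299
Σ rows: total corner-gray = 95603  → 697.5691 mm³

697.569


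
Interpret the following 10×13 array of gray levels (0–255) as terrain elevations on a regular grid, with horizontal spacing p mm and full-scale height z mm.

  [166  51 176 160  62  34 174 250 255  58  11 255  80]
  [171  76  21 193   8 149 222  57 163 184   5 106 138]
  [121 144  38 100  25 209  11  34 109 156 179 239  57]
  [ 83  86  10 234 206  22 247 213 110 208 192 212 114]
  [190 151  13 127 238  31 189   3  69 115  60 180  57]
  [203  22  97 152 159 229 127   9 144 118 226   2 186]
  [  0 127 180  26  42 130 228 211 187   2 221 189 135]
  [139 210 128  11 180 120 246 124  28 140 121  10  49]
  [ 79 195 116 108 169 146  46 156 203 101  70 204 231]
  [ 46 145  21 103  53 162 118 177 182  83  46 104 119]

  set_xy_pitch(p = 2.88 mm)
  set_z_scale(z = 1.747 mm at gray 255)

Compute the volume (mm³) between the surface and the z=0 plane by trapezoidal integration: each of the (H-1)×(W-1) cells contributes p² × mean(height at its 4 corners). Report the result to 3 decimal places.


762.773

height_mm = gray/255 × 1.747; cell vol = 2.88² × mean(4 corners)
unit = 2.88² × 1.747 / (4×255) = 0.0142062 mm³ per gray-sum
row 0: Σ corner-gray over 12 cells = 5895  → 83.7455
row 1: Σ corner-gray over 12 cells = 5343  → 75.9037
row 2: Σ corner-gray over 12 cells = 6343  → 90.1099
row 3: Σ corner-gray over 12 cells = 6276  → 89.1581
row 4: Σ corner-gray over 12 cells = 5558  → 78.9580
row 5: Σ corner-gray over 12 cells = 6180  → 87.7943
row 6: Σ corner-gray over 12 cells = 6045  → 85.8764
row 7: Σ corner-gray over 12 cells = 6162  → 87.5386
row 8: Σ corner-gray over 12 cells = 5891  → 83.6887
Σ rows: total corner-gray = 53693  → 762.7731 mm³


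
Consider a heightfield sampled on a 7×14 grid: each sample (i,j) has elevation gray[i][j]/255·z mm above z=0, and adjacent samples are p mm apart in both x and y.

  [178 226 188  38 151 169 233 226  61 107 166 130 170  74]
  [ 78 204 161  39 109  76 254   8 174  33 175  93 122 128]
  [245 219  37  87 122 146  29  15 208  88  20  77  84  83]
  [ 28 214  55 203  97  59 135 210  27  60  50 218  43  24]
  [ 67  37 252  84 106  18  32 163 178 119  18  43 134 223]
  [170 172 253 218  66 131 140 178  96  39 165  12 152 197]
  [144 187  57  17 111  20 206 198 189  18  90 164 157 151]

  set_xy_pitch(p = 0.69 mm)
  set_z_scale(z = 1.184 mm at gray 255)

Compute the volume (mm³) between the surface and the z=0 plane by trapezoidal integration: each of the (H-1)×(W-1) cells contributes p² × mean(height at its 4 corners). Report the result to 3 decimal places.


20.237

height_mm = gray/255 × 1.184; cell vol = 0.69² × mean(4 corners)
unit = 0.69² × 1.184 / (4×255) = 0.000552649 mm³ per gray-sum
row 0: Σ corner-gray over 13 cells = 7084  → 3.9150
row 1: Σ corner-gray over 13 cells = 5694  → 3.1468
row 2: Σ corner-gray over 13 cells = 5386  → 2.9766
row 3: Σ corner-gray over 13 cells = 5452  → 3.0130
row 4: Σ corner-gray over 13 cells = 6269  → 3.4646
row 5: Σ corner-gray over 13 cells = 6734  → 3.7215
Σ rows: total corner-gray = 36619  → 20.2375 mm³


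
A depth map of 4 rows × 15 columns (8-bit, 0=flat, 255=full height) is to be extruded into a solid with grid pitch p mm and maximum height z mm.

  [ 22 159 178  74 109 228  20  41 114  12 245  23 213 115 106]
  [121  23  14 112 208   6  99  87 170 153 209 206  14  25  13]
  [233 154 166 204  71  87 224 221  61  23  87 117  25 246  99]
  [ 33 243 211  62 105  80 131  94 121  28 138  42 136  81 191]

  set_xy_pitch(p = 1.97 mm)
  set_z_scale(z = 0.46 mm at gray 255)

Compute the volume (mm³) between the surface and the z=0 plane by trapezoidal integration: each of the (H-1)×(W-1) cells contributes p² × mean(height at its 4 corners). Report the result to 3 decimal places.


height_mm = gray/255 × 0.46; cell vol = 1.97² × mean(4 corners)
unit = 1.97² × 0.46 / (4×255) = 0.00175021 mm³ per gray-sum
row 0: Σ corner-gray over 14 cells = 5976  → 10.4593
row 1: Σ corner-gray over 14 cells = 6490  → 11.3589
row 2: Σ corner-gray over 14 cells = 6872  → 12.0274
Σ rows: total corner-gray = 19338  → 33.8456 mm³

33.846


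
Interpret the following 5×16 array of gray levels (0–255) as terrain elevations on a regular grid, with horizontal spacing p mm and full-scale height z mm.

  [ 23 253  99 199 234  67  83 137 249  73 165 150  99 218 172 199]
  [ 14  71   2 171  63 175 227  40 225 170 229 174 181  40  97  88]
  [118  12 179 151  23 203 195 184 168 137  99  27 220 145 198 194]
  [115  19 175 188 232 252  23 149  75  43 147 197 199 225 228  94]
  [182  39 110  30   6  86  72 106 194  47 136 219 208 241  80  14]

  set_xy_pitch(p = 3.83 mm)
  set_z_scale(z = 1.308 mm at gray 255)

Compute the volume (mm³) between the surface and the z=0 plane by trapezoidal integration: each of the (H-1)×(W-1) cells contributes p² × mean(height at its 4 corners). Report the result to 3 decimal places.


height_mm = gray/255 × 1.308; cell vol = 3.83² × mean(4 corners)
unit = 3.83² × 1.308 / (4×255) = 0.0188107 mm³ per gray-sum
row 0: Σ corner-gray over 15 cells = 8450  → 158.9505
row 1: Σ corner-gray over 15 cells = 8026  → 150.9747
row 2: Σ corner-gray over 15 cells = 8707  → 163.7848
row 3: Σ corner-gray over 15 cells = 7857  → 147.7957
Σ rows: total corner-gray = 33040  → 621.5058 mm³

621.506


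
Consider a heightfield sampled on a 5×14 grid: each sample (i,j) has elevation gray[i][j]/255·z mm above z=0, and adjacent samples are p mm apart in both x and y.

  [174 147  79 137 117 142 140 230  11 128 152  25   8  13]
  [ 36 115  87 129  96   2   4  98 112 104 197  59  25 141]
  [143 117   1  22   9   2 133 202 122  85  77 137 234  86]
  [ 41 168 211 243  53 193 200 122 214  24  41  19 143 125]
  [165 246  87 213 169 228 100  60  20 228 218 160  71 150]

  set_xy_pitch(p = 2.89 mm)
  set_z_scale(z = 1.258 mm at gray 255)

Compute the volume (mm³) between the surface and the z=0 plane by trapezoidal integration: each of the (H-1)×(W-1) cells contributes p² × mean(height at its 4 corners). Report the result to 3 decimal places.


height_mm = gray/255 × 1.258; cell vol = 2.89² × mean(4 corners)
unit = 2.89² × 1.258 / (4×255) = 0.0103009 mm³ per gray-sum
row 0: Σ corner-gray over 13 cells = 5052  → 52.0403
row 1: Σ corner-gray over 13 cells = 4744  → 48.8676
row 2: Σ corner-gray over 13 cells = 5939  → 61.1772
row 3: Σ corner-gray over 13 cells = 7343  → 75.6397
Σ rows: total corner-gray = 23078  → 237.7247 mm³

237.725


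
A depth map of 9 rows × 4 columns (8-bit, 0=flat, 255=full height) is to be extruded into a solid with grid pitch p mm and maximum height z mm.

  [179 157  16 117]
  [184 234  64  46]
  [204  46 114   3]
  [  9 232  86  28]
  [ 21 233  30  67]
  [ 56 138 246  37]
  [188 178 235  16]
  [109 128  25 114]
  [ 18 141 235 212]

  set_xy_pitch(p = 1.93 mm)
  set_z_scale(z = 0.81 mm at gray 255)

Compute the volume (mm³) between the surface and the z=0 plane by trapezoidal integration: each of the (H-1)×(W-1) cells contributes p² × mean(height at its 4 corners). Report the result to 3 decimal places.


34.739

height_mm = gray/255 × 0.81; cell vol = 1.93² × mean(4 corners)
unit = 1.93² × 0.81 / (4×255) = 0.00295801 mm³ per gray-sum
row 0: Σ corner-gray over 3 cells = 1468  → 4.3424
row 1: Σ corner-gray over 3 cells = 1353  → 4.0022
row 2: Σ corner-gray over 3 cells = 1200  → 3.5496
row 3: Σ corner-gray over 3 cells = 1287  → 3.8070
row 4: Σ corner-gray over 3 cells = 1475  → 4.3631
row 5: Σ corner-gray over 3 cells = 1891  → 5.5936
row 6: Σ corner-gray over 3 cells = 1559  → 4.6115
row 7: Σ corner-gray over 3 cells = 1511  → 4.4696
Σ rows: total corner-gray = 11744  → 34.7389 mm³


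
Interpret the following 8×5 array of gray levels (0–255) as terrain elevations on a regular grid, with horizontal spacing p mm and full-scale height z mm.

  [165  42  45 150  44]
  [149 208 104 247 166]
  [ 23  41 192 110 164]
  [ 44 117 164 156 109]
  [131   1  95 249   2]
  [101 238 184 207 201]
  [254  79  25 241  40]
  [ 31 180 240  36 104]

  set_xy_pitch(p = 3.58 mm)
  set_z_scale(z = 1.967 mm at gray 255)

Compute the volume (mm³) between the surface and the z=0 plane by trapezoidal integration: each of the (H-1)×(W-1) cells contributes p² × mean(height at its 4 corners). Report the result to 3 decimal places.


height_mm = gray/255 × 1.967; cell vol = 3.58² × mean(4 corners)
unit = 3.58² × 1.967 / (4×255) = 0.0247155 mm³ per gray-sum
row 0: Σ corner-gray over 4 cells = 2116  → 52.2981
row 1: Σ corner-gray over 4 cells = 2306  → 56.9941
row 2: Σ corner-gray over 4 cells = 1900  → 46.9595
row 3: Σ corner-gray over 4 cells = 1850  → 45.7238
row 4: Σ corner-gray over 4 cells = 2383  → 58.8972
row 5: Σ corner-gray over 4 cells = 2544  → 62.8764
row 6: Σ corner-gray over 4 cells = 2031  → 50.1973
Σ rows: total corner-gray = 15130  → 373.9462 mm³

373.946


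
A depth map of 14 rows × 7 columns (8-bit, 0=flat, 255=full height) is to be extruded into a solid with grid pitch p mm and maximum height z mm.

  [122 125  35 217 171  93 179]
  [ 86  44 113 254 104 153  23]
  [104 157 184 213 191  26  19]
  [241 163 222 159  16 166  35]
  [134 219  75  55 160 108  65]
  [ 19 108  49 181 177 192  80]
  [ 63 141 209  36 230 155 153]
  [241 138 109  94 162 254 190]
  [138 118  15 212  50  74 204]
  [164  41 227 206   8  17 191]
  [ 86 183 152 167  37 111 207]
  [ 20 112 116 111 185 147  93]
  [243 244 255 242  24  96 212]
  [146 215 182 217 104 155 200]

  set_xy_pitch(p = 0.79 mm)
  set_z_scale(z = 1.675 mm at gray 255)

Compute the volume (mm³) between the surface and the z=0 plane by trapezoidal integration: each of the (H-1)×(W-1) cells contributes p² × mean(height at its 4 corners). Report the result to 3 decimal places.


43.419

height_mm = gray/255 × 1.675; cell vol = 0.79² × mean(4 corners)
unit = 0.79² × 1.675 / (4×255) = 0.00102487 mm³ per gray-sum
row 0: Σ corner-gray over 6 cells = 3028  → 3.1033
row 1: Σ corner-gray over 6 cells = 3110  → 3.1873
row 2: Σ corner-gray over 6 cells = 3393  → 3.4774
row 3: Σ corner-gray over 6 cells = 3161  → 3.2396
row 4: Σ corner-gray over 6 cells = 2946  → 3.0193
row 5: Σ corner-gray over 6 cells = 3271  → 3.3524
row 6: Σ corner-gray over 6 cells = 3703  → 3.7951
row 7: Σ corner-gray over 6 cells = 3225  → 3.3052
row 8: Σ corner-gray over 6 cells = 2633  → 2.6985
row 9: Σ corner-gray over 6 cells = 2946  → 3.0193
row 10: Σ corner-gray over 6 cells = 3048  → 3.1238
row 11: Σ corner-gray over 6 cells = 3632  → 3.7223
row 12: Σ corner-gray over 6 cells = 4269  → 4.3752
Σ rows: total corner-gray = 42365  → 43.4186 mm³


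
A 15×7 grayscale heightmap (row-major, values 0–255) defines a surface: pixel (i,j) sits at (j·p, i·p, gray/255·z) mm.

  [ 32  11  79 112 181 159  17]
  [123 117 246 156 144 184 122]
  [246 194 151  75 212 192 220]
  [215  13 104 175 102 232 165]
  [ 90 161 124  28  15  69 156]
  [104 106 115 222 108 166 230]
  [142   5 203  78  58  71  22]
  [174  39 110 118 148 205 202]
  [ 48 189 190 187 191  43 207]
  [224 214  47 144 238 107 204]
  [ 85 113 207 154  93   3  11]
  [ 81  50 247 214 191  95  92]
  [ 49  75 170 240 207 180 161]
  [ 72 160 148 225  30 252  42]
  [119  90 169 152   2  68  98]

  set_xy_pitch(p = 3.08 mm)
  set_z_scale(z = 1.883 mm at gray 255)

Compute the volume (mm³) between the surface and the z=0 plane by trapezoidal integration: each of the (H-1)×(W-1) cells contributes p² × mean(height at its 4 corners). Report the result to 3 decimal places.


height_mm = gray/255 × 1.883; cell vol = 3.08² × mean(4 corners)
unit = 3.08² × 1.883 / (4×255) = 0.0175126 mm³ per gray-sum
row 0: Σ corner-gray over 6 cells = 3072  → 53.7988
row 1: Σ corner-gray over 6 cells = 4053  → 70.9787
row 2: Σ corner-gray over 6 cells = 3746  → 65.6023
row 3: Σ corner-gray over 6 cells = 2672  → 46.7938
row 4: Σ corner-gray over 6 cells = 2808  → 49.1755
row 5: Σ corner-gray over 6 cells = 2762  → 48.3699
row 6: Σ corner-gray over 6 cells = 2610  → 45.7080
row 7: Σ corner-gray over 6 cells = 3471  → 60.7864
row 8: Σ corner-gray over 6 cells = 3783  → 66.2503
row 9: Σ corner-gray over 6 cells = 3164  → 55.4100
row 10: Σ corner-gray over 6 cells = 3003  → 52.5905
row 11: Σ corner-gray over 6 cells = 3721  → 65.1645
row 12: Σ corner-gray over 6 cells = 3698  → 64.7617
row 13: Σ corner-gray over 6 cells = 2923  → 51.1894
Σ rows: total corner-gray = 45486  → 796.5799 mm³

796.580


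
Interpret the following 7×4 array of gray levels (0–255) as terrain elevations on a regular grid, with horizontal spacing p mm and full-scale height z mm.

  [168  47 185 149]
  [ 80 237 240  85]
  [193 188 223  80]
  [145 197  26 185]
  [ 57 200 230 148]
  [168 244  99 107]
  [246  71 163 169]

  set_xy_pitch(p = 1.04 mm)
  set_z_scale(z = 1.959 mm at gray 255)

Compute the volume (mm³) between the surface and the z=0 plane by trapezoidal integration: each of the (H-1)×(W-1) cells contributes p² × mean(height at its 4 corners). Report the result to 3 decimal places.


height_mm = gray/255 × 1.959; cell vol = 1.04² × mean(4 corners)
unit = 1.04² × 1.959 / (4×255) = 0.00207731 mm³ per gray-sum
row 0: Σ corner-gray over 3 cells = 1900  → 3.9469
row 1: Σ corner-gray over 3 cells = 2214  → 4.5992
row 2: Σ corner-gray over 3 cells = 1871  → 3.8866
row 3: Σ corner-gray over 3 cells = 1841  → 3.8243
row 4: Σ corner-gray over 3 cells = 2026  → 4.2086
row 5: Σ corner-gray over 3 cells = 1844  → 3.8306
Σ rows: total corner-gray = 11696  → 24.2962 mm³

24.296


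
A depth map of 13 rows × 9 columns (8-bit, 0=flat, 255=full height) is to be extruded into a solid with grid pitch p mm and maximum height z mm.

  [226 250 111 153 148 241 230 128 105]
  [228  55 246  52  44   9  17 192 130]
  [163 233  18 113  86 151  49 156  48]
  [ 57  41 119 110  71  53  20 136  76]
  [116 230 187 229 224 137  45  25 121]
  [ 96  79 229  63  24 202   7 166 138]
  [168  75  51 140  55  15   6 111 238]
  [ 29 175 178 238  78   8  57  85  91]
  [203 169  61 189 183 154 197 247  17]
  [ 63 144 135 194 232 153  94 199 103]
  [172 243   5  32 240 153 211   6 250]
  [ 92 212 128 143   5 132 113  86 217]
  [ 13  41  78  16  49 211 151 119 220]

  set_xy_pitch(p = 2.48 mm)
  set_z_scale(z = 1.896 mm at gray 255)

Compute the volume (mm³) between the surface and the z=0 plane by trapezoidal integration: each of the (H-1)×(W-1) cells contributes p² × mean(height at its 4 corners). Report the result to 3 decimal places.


533.304

height_mm = gray/255 × 1.896; cell vol = 2.48² × mean(4 corners)
unit = 2.48² × 1.896 / (4×255) = 0.0114325 mm³ per gray-sum
row 0: Σ corner-gray over 8 cells = 4441  → 50.7718
row 1: Σ corner-gray over 8 cells = 3411  → 38.9963
row 2: Σ corner-gray over 8 cells = 3056  → 34.9377
row 3: Σ corner-gray over 8 cells = 3624  → 41.4314
row 4: Σ corner-gray over 8 cells = 4165  → 47.6164
row 5: Σ corner-gray over 8 cells = 3086  → 35.2807
row 6: Σ corner-gray over 8 cells = 3070  → 35.0978
row 7: Σ corner-gray over 8 cells = 4378  → 50.0515
row 8: Σ corner-gray over 8 cells = 5088  → 58.1686
row 9: Σ corner-gray over 8 cells = 4670  → 53.3898
row 10: Σ corner-gray over 8 cells = 4149  → 47.4335
row 11: Σ corner-gray over 8 cells = 3510  → 40.1281
Σ rows: total corner-gray = 46648  → 533.3036 mm³


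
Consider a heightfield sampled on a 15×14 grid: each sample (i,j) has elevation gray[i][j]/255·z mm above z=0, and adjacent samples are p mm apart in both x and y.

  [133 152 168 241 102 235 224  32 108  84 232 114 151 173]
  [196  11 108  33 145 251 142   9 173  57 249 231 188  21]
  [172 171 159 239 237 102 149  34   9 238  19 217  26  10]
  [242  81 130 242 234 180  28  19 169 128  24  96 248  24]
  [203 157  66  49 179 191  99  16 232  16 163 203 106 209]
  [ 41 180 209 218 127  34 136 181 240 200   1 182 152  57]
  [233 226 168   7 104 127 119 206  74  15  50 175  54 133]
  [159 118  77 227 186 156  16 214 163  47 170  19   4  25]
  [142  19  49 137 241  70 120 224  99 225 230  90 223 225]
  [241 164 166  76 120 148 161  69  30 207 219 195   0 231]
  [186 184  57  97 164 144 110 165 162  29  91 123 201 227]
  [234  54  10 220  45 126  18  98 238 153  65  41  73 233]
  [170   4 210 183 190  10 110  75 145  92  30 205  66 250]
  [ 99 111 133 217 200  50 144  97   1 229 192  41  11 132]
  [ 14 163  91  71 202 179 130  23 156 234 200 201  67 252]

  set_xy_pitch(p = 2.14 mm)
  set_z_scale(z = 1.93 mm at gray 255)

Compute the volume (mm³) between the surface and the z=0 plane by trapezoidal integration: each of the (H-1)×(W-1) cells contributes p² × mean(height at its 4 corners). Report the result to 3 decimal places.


814.592

height_mm = gray/255 × 1.93; cell vol = 2.14² × mean(4 corners)
unit = 2.14² × 1.93 / (4×255) = 0.00866532 mm³ per gray-sum
row 0: Σ corner-gray over 13 cells = 7403  → 64.1494
row 1: Σ corner-gray over 13 cells = 6793  → 58.8635
row 2: Σ corner-gray over 13 cells = 6806  → 58.9762
row 3: Σ corner-gray over 13 cells = 6790  → 58.8375
row 4: Σ corner-gray over 13 cells = 7184  → 62.2517
row 5: Σ corner-gray over 13 cells = 6834  → 59.2188
row 6: Σ corner-gray over 13 cells = 5994  → 51.9399
row 7: Σ corner-gray over 13 cells = 6799  → 58.9155
row 8: Σ corner-gray over 13 cells = 7403  → 64.1494
row 9: Σ corner-gray over 13 cells = 7049  → 61.0819
row 10: Σ corner-gray over 13 cells = 6216  → 53.8636
row 11: Σ corner-gray over 13 cells = 5809  → 50.3369
row 12: Σ corner-gray over 13 cells = 6143  → 53.2311
row 13: Σ corner-gray over 13 cells = 6783  → 58.7769
Σ rows: total corner-gray = 94006  → 814.5922 mm³


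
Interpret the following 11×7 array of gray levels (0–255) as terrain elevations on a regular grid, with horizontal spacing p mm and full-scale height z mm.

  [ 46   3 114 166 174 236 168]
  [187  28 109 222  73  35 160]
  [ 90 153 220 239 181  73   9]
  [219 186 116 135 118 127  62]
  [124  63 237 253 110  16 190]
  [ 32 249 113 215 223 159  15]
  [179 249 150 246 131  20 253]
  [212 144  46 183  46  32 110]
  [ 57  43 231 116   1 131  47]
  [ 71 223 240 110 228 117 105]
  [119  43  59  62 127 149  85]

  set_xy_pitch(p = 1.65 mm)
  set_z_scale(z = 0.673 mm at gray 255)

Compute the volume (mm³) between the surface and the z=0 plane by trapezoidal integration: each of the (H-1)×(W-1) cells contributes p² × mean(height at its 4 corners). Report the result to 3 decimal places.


57.999

height_mm = gray/255 × 0.673; cell vol = 1.65² × mean(4 corners)
unit = 1.65² × 0.673 / (4×255) = 0.00179632 mm³ per gray-sum
row 0: Σ corner-gray over 6 cells = 2881  → 5.1752
row 1: Σ corner-gray over 6 cells = 3112  → 5.5901
row 2: Σ corner-gray over 6 cells = 3476  → 6.2440
row 3: Σ corner-gray over 6 cells = 3317  → 5.9584
row 4: Σ corner-gray over 6 cells = 3637  → 6.5332
row 5: Σ corner-gray over 6 cells = 3989  → 7.1655
row 6: Σ corner-gray over 6 cells = 3248  → 5.8344
row 7: Σ corner-gray over 6 cells = 2372  → 4.2609
row 8: Σ corner-gray over 6 cells = 3160  → 5.6764
row 9: Σ corner-gray over 6 cells = 3096  → 5.5614
Σ rows: total corner-gray = 32288  → 57.9995 mm³
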